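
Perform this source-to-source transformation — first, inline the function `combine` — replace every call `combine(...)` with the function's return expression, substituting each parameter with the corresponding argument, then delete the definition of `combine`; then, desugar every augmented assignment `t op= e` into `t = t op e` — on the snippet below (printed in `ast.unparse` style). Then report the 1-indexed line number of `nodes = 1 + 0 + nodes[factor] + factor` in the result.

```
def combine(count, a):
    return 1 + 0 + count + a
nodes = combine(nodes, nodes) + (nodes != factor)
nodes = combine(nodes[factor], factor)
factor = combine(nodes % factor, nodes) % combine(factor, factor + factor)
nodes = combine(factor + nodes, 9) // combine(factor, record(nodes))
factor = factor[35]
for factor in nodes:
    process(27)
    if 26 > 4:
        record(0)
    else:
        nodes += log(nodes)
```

Transformed code:
nodes = 1 + 0 + nodes + nodes + (nodes != factor)
nodes = 1 + 0 + nodes[factor] + factor
factor = (1 + 0 + nodes % factor + nodes) % (1 + 0 + factor + (factor + factor))
nodes = (1 + 0 + (factor + nodes) + 9) // (1 + 0 + factor + record(nodes))
factor = factor[35]
for factor in nodes:
    process(27)
    if 26 > 4:
        record(0)
    else:
        nodes = nodes + log(nodes)

2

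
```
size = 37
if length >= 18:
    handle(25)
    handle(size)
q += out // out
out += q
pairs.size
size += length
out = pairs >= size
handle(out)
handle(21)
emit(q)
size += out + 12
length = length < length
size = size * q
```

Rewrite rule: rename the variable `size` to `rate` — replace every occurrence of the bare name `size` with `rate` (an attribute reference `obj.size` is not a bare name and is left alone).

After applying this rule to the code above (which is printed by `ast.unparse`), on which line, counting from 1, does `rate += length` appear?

Transformed code:
rate = 37
if length >= 18:
    handle(25)
    handle(rate)
q += out // out
out += q
pairs.size
rate += length
out = pairs >= rate
handle(out)
handle(21)
emit(q)
rate += out + 12
length = length < length
rate = rate * q

8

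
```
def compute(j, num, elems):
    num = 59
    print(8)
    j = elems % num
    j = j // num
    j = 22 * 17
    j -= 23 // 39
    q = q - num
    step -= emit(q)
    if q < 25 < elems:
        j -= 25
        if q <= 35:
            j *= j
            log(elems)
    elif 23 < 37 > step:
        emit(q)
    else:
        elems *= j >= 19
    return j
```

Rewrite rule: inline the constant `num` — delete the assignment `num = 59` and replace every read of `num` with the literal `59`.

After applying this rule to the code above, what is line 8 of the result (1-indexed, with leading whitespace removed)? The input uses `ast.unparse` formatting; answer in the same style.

step -= emit(q)

Transformed code:
def compute(j, num, elems):
    print(8)
    j = elems % 59
    j = j // 59
    j = 22 * 17
    j -= 23 // 39
    q = q - 59
    step -= emit(q)
    if q < 25 < elems:
        j -= 25
        if q <= 35:
            j *= j
            log(elems)
    elif 23 < 37 > step:
        emit(q)
    else:
        elems *= j >= 19
    return j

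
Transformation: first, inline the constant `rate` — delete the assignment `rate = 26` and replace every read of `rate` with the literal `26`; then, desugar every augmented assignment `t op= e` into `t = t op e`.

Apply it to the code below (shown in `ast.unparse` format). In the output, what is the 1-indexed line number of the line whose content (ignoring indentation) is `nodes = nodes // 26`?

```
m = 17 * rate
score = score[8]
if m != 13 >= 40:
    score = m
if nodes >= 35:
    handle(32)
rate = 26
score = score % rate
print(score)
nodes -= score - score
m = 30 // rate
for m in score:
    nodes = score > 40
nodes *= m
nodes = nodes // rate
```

Transformed code:
m = 17 * 26
score = score[8]
if m != 13 >= 40:
    score = m
if nodes >= 35:
    handle(32)
score = score % 26
print(score)
nodes = nodes - (score - score)
m = 30 // 26
for m in score:
    nodes = score > 40
nodes = nodes * m
nodes = nodes // 26

14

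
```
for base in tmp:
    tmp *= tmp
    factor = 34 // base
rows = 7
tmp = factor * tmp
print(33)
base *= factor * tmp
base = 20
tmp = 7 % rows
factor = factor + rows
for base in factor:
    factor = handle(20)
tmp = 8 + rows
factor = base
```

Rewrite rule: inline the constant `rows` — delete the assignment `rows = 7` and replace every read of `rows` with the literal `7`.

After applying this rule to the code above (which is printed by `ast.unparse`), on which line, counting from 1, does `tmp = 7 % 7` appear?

Transformed code:
for base in tmp:
    tmp *= tmp
    factor = 34 // base
tmp = factor * tmp
print(33)
base *= factor * tmp
base = 20
tmp = 7 % 7
factor = factor + 7
for base in factor:
    factor = handle(20)
tmp = 8 + 7
factor = base

8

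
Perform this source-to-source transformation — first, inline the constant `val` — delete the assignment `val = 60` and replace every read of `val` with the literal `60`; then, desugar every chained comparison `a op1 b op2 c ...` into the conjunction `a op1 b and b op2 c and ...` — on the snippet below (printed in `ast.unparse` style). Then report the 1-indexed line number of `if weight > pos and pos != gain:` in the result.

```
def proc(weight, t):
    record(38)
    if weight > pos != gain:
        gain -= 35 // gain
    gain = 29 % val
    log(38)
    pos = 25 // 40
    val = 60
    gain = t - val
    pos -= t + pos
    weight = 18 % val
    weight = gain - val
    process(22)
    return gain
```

3

Transformed code:
def proc(weight, t):
    record(38)
    if weight > pos and pos != gain:
        gain -= 35 // gain
    gain = 29 % 60
    log(38)
    pos = 25 // 40
    gain = t - 60
    pos -= t + pos
    weight = 18 % 60
    weight = gain - 60
    process(22)
    return gain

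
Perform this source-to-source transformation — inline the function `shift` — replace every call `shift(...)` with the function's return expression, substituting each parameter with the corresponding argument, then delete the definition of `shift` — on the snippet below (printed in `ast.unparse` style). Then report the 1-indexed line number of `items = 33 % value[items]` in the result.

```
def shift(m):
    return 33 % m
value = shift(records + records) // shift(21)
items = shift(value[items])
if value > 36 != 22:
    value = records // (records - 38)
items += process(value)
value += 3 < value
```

2

Transformed code:
value = 33 % (records + records) // (33 % 21)
items = 33 % value[items]
if value > 36 != 22:
    value = records // (records - 38)
items += process(value)
value += 3 < value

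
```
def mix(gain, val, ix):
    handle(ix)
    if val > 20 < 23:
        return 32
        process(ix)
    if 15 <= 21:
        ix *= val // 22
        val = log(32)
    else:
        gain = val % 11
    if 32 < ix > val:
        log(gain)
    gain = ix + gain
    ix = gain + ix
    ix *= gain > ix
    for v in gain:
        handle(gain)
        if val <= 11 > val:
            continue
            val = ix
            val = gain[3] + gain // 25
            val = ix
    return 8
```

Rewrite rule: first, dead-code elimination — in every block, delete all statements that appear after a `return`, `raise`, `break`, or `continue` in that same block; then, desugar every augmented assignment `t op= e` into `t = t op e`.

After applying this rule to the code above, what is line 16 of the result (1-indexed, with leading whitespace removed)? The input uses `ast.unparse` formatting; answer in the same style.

Transformed code:
def mix(gain, val, ix):
    handle(ix)
    if val > 20 < 23:
        return 32
    if 15 <= 21:
        ix = ix * (val // 22)
        val = log(32)
    else:
        gain = val % 11
    if 32 < ix > val:
        log(gain)
    gain = ix + gain
    ix = gain + ix
    ix = ix * (gain > ix)
    for v in gain:
        handle(gain)
        if val <= 11 > val:
            continue
    return 8

handle(gain)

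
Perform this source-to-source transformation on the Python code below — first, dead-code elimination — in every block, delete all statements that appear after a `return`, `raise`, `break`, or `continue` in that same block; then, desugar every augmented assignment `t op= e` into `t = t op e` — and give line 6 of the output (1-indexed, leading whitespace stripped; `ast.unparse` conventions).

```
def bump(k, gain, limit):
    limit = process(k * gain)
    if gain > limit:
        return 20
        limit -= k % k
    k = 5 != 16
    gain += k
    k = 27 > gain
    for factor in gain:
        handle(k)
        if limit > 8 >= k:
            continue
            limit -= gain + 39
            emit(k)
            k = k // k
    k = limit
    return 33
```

gain = gain + k

Transformed code:
def bump(k, gain, limit):
    limit = process(k * gain)
    if gain > limit:
        return 20
    k = 5 != 16
    gain = gain + k
    k = 27 > gain
    for factor in gain:
        handle(k)
        if limit > 8 >= k:
            continue
    k = limit
    return 33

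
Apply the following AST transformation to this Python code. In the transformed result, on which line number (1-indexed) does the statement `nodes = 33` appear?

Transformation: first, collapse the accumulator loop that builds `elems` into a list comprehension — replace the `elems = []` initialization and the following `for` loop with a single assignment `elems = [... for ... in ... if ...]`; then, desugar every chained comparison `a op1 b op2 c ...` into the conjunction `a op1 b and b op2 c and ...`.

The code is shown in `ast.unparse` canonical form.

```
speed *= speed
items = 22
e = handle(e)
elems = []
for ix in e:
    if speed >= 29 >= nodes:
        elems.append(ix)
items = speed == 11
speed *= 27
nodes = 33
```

Transformed code:
speed *= speed
items = 22
e = handle(e)
elems = [ix for ix in e if speed >= 29 and 29 >= nodes]
items = speed == 11
speed *= 27
nodes = 33

7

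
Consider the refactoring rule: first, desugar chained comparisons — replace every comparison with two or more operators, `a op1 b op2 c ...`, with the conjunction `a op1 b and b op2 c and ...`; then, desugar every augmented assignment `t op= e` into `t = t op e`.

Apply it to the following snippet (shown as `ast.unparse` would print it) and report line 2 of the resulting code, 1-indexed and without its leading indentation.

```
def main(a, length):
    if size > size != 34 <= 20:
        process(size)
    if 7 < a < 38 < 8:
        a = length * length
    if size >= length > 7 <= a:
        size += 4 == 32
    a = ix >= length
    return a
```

if size > size and size != 34 and (34 <= 20):

Transformed code:
def main(a, length):
    if size > size and size != 34 and (34 <= 20):
        process(size)
    if 7 < a and a < 38 and (38 < 8):
        a = length * length
    if size >= length and length > 7 and (7 <= a):
        size = size + (4 == 32)
    a = ix >= length
    return a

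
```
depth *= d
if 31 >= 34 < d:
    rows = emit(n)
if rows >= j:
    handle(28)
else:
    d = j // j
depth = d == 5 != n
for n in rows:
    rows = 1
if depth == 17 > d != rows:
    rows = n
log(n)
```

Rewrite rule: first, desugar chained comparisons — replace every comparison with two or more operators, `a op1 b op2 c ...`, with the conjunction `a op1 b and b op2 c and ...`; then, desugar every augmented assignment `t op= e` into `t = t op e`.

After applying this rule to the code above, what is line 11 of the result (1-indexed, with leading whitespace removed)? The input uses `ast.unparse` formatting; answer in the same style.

Transformed code:
depth = depth * d
if 31 >= 34 and 34 < d:
    rows = emit(n)
if rows >= j:
    handle(28)
else:
    d = j // j
depth = d == 5 and 5 != n
for n in rows:
    rows = 1
if depth == 17 and 17 > d and (d != rows):
    rows = n
log(n)

if depth == 17 and 17 > d and (d != rows):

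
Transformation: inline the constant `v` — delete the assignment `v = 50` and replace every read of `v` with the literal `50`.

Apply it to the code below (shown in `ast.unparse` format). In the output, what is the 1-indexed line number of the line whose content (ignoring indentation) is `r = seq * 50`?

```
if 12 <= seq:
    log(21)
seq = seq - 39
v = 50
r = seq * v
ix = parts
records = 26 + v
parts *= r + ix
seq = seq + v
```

Transformed code:
if 12 <= seq:
    log(21)
seq = seq - 39
r = seq * 50
ix = parts
records = 26 + 50
parts *= r + ix
seq = seq + 50

4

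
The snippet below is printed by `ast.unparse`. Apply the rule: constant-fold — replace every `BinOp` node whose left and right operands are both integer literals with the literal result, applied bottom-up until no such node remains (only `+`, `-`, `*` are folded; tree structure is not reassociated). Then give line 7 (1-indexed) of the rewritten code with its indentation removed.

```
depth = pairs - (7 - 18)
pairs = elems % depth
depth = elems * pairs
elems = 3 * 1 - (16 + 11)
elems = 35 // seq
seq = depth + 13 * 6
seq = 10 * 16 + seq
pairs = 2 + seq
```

seq = 160 + seq

Transformed code:
depth = pairs - -11
pairs = elems % depth
depth = elems * pairs
elems = -24
elems = 35 // seq
seq = depth + 78
seq = 160 + seq
pairs = 2 + seq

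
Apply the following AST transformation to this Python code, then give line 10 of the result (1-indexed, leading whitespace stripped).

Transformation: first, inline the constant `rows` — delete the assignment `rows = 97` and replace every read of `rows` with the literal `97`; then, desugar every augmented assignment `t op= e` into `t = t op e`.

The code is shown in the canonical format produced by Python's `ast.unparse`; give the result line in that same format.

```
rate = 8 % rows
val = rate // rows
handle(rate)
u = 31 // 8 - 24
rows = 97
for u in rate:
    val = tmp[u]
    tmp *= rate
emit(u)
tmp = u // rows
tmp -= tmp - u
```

Transformed code:
rate = 8 % 97
val = rate // 97
handle(rate)
u = 31 // 8 - 24
for u in rate:
    val = tmp[u]
    tmp = tmp * rate
emit(u)
tmp = u // 97
tmp = tmp - (tmp - u)

tmp = tmp - (tmp - u)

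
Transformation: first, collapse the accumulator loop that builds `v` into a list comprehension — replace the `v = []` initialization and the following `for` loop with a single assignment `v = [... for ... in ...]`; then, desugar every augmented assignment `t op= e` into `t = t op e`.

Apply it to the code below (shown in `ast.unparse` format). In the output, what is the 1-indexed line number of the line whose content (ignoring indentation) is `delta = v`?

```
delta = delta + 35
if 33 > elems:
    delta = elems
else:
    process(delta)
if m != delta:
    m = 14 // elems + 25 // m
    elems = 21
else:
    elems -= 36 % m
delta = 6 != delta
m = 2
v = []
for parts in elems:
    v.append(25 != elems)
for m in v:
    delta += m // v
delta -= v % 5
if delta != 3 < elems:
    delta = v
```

18

Transformed code:
delta = delta + 35
if 33 > elems:
    delta = elems
else:
    process(delta)
if m != delta:
    m = 14 // elems + 25 // m
    elems = 21
else:
    elems = elems - 36 % m
delta = 6 != delta
m = 2
v = [25 != elems for parts in elems]
for m in v:
    delta = delta + m // v
delta = delta - v % 5
if delta != 3 < elems:
    delta = v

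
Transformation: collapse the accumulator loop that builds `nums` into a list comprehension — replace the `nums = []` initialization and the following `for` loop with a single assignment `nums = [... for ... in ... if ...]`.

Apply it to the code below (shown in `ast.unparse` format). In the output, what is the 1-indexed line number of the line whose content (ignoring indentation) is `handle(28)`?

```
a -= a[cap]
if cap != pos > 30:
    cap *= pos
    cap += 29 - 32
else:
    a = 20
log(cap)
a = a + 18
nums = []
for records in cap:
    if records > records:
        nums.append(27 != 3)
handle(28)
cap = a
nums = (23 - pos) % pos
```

Transformed code:
a -= a[cap]
if cap != pos > 30:
    cap *= pos
    cap += 29 - 32
else:
    a = 20
log(cap)
a = a + 18
nums = [27 != 3 for records in cap if records > records]
handle(28)
cap = a
nums = (23 - pos) % pos

10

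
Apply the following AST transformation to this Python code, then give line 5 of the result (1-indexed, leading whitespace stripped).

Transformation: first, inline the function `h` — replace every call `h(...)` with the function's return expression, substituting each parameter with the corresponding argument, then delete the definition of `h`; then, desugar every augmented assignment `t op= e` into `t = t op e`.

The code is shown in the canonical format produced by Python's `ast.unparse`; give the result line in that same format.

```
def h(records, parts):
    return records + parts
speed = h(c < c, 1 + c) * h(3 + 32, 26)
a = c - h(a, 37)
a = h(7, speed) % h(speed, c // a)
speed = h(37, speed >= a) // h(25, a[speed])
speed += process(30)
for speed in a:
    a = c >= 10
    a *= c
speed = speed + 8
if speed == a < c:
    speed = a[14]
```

Transformed code:
speed = ((c < c) + (1 + c)) * (3 + 32 + 26)
a = c - (a + 37)
a = (7 + speed) % (speed + c // a)
speed = (37 + (speed >= a)) // (25 + a[speed])
speed = speed + process(30)
for speed in a:
    a = c >= 10
    a = a * c
speed = speed + 8
if speed == a < c:
    speed = a[14]

speed = speed + process(30)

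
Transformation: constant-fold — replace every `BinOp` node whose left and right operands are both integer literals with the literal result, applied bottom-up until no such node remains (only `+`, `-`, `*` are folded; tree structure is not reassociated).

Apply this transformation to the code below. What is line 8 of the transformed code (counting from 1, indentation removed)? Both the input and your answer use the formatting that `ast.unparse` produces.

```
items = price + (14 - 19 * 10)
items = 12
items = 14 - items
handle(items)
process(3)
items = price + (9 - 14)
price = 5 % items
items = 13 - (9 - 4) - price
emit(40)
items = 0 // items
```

Transformed code:
items = price + -176
items = 12
items = 14 - items
handle(items)
process(3)
items = price + -5
price = 5 % items
items = 8 - price
emit(40)
items = 0 // items

items = 8 - price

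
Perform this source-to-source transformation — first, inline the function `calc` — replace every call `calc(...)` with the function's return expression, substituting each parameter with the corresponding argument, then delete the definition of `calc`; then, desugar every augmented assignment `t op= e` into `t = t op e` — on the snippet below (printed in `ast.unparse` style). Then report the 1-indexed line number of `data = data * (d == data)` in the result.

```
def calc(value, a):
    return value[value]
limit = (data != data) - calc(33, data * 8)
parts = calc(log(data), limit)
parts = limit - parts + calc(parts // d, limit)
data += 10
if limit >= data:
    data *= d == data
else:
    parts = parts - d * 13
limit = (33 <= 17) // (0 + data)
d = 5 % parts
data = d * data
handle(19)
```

Transformed code:
limit = (data != data) - 33[33]
parts = log(data)[log(data)]
parts = limit - parts + (parts // d)[parts // d]
data = data + 10
if limit >= data:
    data = data * (d == data)
else:
    parts = parts - d * 13
limit = (33 <= 17) // (0 + data)
d = 5 % parts
data = d * data
handle(19)

6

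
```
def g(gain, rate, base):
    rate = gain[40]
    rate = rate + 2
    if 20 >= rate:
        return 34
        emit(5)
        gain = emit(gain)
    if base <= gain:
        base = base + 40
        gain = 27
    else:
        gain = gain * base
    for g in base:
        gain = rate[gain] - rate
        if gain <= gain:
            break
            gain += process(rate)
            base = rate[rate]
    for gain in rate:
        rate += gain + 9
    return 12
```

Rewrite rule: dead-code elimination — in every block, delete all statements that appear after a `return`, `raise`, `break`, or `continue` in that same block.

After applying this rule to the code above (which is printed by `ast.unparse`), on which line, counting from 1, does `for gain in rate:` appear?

15

Transformed code:
def g(gain, rate, base):
    rate = gain[40]
    rate = rate + 2
    if 20 >= rate:
        return 34
    if base <= gain:
        base = base + 40
        gain = 27
    else:
        gain = gain * base
    for g in base:
        gain = rate[gain] - rate
        if gain <= gain:
            break
    for gain in rate:
        rate += gain + 9
    return 12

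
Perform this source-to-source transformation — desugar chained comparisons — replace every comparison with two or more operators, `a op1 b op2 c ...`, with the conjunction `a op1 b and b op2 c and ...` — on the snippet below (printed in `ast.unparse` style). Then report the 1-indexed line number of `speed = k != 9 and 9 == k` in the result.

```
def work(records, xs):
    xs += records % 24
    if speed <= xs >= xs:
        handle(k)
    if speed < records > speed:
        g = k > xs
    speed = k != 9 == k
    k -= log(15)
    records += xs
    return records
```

Transformed code:
def work(records, xs):
    xs += records % 24
    if speed <= xs and xs >= xs:
        handle(k)
    if speed < records and records > speed:
        g = k > xs
    speed = k != 9 and 9 == k
    k -= log(15)
    records += xs
    return records

7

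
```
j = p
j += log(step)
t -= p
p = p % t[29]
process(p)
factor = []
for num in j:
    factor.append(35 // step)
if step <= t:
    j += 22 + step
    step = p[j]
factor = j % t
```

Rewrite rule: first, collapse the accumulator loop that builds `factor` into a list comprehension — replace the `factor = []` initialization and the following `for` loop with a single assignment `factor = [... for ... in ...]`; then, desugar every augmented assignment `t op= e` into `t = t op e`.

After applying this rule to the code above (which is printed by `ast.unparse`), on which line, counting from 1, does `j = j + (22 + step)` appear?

Transformed code:
j = p
j = j + log(step)
t = t - p
p = p % t[29]
process(p)
factor = [35 // step for num in j]
if step <= t:
    j = j + (22 + step)
    step = p[j]
factor = j % t

8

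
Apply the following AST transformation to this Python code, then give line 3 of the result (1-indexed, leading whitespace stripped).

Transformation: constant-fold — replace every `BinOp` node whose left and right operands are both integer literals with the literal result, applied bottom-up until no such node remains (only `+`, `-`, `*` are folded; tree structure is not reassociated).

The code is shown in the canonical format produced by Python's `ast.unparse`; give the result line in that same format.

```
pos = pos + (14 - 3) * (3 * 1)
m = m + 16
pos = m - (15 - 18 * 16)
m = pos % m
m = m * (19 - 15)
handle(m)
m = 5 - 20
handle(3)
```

Transformed code:
pos = pos + 33
m = m + 16
pos = m - -273
m = pos % m
m = m * 4
handle(m)
m = -15
handle(3)

pos = m - -273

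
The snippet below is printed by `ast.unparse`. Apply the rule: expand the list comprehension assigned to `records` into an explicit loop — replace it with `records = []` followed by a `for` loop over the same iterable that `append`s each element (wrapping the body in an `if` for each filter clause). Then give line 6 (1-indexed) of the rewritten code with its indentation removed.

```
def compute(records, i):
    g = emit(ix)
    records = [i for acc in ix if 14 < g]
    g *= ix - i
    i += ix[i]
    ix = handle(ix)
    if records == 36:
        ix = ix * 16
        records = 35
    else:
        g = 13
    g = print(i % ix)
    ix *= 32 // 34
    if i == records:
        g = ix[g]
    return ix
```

Transformed code:
def compute(records, i):
    g = emit(ix)
    records = []
    for acc in ix:
        if 14 < g:
            records.append(i)
    g *= ix - i
    i += ix[i]
    ix = handle(ix)
    if records == 36:
        ix = ix * 16
        records = 35
    else:
        g = 13
    g = print(i % ix)
    ix *= 32 // 34
    if i == records:
        g = ix[g]
    return ix

records.append(i)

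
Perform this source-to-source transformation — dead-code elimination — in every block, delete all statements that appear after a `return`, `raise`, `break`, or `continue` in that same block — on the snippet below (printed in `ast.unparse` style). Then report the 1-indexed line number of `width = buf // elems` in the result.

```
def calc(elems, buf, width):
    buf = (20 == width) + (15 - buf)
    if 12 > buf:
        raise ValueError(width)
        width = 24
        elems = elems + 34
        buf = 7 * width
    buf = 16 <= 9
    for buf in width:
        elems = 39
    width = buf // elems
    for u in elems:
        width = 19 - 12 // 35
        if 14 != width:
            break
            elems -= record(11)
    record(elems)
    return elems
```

8

Transformed code:
def calc(elems, buf, width):
    buf = (20 == width) + (15 - buf)
    if 12 > buf:
        raise ValueError(width)
    buf = 16 <= 9
    for buf in width:
        elems = 39
    width = buf // elems
    for u in elems:
        width = 19 - 12 // 35
        if 14 != width:
            break
    record(elems)
    return elems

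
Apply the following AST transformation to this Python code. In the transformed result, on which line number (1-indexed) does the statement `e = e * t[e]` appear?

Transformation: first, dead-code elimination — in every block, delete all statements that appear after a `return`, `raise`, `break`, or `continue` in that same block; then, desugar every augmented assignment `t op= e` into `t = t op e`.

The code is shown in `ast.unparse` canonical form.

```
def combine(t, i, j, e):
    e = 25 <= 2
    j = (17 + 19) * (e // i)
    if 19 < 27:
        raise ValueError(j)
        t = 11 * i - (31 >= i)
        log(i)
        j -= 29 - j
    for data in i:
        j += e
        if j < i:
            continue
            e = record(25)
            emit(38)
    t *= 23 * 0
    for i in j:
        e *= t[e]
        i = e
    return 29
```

12

Transformed code:
def combine(t, i, j, e):
    e = 25 <= 2
    j = (17 + 19) * (e // i)
    if 19 < 27:
        raise ValueError(j)
    for data in i:
        j = j + e
        if j < i:
            continue
    t = t * (23 * 0)
    for i in j:
        e = e * t[e]
        i = e
    return 29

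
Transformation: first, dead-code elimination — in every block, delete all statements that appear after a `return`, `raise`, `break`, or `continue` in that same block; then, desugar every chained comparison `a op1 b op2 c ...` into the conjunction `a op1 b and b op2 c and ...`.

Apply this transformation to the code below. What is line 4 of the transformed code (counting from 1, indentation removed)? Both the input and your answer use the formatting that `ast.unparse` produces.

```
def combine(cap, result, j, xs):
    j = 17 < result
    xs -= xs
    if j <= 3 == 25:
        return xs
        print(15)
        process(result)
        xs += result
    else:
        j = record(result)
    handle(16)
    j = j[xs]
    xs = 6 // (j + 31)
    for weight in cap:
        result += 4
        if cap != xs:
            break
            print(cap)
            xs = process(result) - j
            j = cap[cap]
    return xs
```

if j <= 3 and 3 == 25:

Transformed code:
def combine(cap, result, j, xs):
    j = 17 < result
    xs -= xs
    if j <= 3 and 3 == 25:
        return xs
    else:
        j = record(result)
    handle(16)
    j = j[xs]
    xs = 6 // (j + 31)
    for weight in cap:
        result += 4
        if cap != xs:
            break
    return xs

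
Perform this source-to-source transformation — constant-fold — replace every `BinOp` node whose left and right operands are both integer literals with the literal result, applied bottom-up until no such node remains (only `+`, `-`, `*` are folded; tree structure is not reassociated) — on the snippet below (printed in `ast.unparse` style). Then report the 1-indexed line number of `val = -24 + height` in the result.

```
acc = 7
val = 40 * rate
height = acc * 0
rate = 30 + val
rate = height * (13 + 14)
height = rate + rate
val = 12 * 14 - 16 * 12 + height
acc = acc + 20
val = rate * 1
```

7

Transformed code:
acc = 7
val = 40 * rate
height = acc * 0
rate = 30 + val
rate = height * 27
height = rate + rate
val = -24 + height
acc = acc + 20
val = rate * 1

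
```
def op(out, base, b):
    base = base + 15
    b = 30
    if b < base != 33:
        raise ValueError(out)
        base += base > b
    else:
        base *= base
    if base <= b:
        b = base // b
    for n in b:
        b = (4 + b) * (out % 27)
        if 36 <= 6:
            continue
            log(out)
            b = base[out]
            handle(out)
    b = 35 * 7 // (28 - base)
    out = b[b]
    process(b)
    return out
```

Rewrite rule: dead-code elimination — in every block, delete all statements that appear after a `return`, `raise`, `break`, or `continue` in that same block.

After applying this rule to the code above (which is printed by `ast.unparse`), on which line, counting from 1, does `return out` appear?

Transformed code:
def op(out, base, b):
    base = base + 15
    b = 30
    if b < base != 33:
        raise ValueError(out)
    else:
        base *= base
    if base <= b:
        b = base // b
    for n in b:
        b = (4 + b) * (out % 27)
        if 36 <= 6:
            continue
    b = 35 * 7 // (28 - base)
    out = b[b]
    process(b)
    return out

17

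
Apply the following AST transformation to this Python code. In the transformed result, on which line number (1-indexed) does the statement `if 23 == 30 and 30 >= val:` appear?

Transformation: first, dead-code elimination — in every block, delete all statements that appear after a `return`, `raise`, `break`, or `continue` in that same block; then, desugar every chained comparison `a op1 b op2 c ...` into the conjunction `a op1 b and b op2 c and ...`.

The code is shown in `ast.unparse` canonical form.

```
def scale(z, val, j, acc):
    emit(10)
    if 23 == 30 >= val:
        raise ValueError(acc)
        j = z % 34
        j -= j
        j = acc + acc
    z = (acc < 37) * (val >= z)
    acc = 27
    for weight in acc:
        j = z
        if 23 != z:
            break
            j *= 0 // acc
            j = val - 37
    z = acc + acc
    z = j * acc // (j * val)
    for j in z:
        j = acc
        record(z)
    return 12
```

Transformed code:
def scale(z, val, j, acc):
    emit(10)
    if 23 == 30 and 30 >= val:
        raise ValueError(acc)
    z = (acc < 37) * (val >= z)
    acc = 27
    for weight in acc:
        j = z
        if 23 != z:
            break
    z = acc + acc
    z = j * acc // (j * val)
    for j in z:
        j = acc
        record(z)
    return 12

3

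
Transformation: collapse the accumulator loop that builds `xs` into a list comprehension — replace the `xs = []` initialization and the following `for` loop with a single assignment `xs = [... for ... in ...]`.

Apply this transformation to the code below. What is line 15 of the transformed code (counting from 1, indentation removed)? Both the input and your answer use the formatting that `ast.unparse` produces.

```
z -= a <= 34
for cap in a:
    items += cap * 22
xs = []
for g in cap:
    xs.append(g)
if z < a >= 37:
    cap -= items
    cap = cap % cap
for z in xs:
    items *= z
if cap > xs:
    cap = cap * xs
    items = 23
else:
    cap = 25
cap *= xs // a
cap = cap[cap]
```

cap *= xs // a

Transformed code:
z -= a <= 34
for cap in a:
    items += cap * 22
xs = [g for g in cap]
if z < a >= 37:
    cap -= items
    cap = cap % cap
for z in xs:
    items *= z
if cap > xs:
    cap = cap * xs
    items = 23
else:
    cap = 25
cap *= xs // a
cap = cap[cap]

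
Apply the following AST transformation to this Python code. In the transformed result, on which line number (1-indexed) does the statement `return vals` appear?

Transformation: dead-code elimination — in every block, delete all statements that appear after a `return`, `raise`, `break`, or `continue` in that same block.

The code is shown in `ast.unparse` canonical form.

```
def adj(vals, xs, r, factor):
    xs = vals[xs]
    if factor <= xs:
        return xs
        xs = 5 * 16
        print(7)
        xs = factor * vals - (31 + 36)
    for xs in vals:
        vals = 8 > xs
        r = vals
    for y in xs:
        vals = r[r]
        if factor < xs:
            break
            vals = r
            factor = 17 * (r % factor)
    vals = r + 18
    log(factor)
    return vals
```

Transformed code:
def adj(vals, xs, r, factor):
    xs = vals[xs]
    if factor <= xs:
        return xs
    for xs in vals:
        vals = 8 > xs
        r = vals
    for y in xs:
        vals = r[r]
        if factor < xs:
            break
    vals = r + 18
    log(factor)
    return vals

14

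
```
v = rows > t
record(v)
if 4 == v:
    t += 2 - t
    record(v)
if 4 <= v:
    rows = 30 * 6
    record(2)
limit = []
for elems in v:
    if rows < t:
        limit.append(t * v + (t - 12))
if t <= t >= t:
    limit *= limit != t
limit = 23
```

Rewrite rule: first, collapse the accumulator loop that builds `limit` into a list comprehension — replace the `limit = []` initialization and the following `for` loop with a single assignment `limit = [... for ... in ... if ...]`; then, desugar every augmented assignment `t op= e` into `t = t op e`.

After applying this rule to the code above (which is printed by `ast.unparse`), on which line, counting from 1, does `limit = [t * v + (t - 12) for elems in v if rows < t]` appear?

9

Transformed code:
v = rows > t
record(v)
if 4 == v:
    t = t + (2 - t)
    record(v)
if 4 <= v:
    rows = 30 * 6
    record(2)
limit = [t * v + (t - 12) for elems in v if rows < t]
if t <= t >= t:
    limit = limit * (limit != t)
limit = 23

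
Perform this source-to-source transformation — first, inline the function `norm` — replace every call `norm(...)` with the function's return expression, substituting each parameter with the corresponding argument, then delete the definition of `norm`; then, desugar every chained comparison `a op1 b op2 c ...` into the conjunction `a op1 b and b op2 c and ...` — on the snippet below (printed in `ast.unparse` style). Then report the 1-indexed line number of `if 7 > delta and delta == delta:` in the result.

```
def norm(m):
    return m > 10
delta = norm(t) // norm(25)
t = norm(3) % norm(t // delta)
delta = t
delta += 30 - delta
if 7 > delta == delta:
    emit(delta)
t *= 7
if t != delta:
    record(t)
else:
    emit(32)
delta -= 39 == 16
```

Transformed code:
delta = (t > 10) // (25 > 10)
t = (3 > 10) % (t // delta > 10)
delta = t
delta += 30 - delta
if 7 > delta and delta == delta:
    emit(delta)
t *= 7
if t != delta:
    record(t)
else:
    emit(32)
delta -= 39 == 16

5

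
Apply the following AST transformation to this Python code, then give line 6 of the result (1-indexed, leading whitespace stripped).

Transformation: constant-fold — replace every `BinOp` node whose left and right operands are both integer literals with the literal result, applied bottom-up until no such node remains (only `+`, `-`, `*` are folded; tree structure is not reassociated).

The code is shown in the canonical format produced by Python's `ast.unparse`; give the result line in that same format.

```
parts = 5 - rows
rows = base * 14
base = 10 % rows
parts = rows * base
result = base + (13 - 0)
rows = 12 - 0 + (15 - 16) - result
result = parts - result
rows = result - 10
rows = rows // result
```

rows = 11 - result

Transformed code:
parts = 5 - rows
rows = base * 14
base = 10 % rows
parts = rows * base
result = base + 13
rows = 11 - result
result = parts - result
rows = result - 10
rows = rows // result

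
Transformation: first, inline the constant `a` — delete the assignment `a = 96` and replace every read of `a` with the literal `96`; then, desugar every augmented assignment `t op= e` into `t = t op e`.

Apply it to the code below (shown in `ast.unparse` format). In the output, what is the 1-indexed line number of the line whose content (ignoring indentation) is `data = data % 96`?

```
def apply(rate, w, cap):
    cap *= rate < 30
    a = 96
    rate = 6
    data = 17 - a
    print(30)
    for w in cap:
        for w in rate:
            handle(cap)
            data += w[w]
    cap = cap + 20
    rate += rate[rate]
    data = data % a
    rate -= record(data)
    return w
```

Transformed code:
def apply(rate, w, cap):
    cap = cap * (rate < 30)
    rate = 6
    data = 17 - 96
    print(30)
    for w in cap:
        for w in rate:
            handle(cap)
            data = data + w[w]
    cap = cap + 20
    rate = rate + rate[rate]
    data = data % 96
    rate = rate - record(data)
    return w

12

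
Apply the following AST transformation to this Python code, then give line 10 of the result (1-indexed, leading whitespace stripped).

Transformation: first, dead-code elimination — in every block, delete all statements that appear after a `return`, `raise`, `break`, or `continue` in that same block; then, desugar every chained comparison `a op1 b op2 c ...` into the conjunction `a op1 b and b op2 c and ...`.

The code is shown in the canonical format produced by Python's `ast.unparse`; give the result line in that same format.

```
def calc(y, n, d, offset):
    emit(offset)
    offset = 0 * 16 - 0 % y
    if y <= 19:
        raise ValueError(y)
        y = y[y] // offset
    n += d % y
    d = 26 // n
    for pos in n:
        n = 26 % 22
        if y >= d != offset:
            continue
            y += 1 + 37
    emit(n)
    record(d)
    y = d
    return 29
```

if y >= d and d != offset:

Transformed code:
def calc(y, n, d, offset):
    emit(offset)
    offset = 0 * 16 - 0 % y
    if y <= 19:
        raise ValueError(y)
    n += d % y
    d = 26 // n
    for pos in n:
        n = 26 % 22
        if y >= d and d != offset:
            continue
    emit(n)
    record(d)
    y = d
    return 29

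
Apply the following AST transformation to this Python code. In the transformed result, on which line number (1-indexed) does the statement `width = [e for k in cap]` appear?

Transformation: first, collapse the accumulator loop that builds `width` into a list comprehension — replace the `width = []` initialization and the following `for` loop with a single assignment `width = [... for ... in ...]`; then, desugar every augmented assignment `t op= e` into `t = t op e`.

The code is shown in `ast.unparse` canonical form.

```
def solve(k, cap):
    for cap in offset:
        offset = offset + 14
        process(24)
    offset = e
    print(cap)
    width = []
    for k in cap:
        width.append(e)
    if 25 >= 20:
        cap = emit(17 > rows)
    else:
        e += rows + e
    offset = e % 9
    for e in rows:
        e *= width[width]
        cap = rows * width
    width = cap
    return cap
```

Transformed code:
def solve(k, cap):
    for cap in offset:
        offset = offset + 14
        process(24)
    offset = e
    print(cap)
    width = [e for k in cap]
    if 25 >= 20:
        cap = emit(17 > rows)
    else:
        e = e + (rows + e)
    offset = e % 9
    for e in rows:
        e = e * width[width]
        cap = rows * width
    width = cap
    return cap

7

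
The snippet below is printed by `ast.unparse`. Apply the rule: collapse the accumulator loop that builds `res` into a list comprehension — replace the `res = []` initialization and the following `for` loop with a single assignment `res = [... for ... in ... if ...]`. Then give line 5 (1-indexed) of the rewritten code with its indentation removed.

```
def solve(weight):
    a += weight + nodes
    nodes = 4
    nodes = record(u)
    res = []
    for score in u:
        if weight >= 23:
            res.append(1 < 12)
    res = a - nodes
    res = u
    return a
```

Transformed code:
def solve(weight):
    a += weight + nodes
    nodes = 4
    nodes = record(u)
    res = [1 < 12 for score in u if weight >= 23]
    res = a - nodes
    res = u
    return a

res = [1 < 12 for score in u if weight >= 23]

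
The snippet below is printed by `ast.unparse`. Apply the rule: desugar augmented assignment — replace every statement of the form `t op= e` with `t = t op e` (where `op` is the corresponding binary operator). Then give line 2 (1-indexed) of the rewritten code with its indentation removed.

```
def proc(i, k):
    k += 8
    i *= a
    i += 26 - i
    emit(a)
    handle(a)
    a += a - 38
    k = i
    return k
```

Transformed code:
def proc(i, k):
    k = k + 8
    i = i * a
    i = i + (26 - i)
    emit(a)
    handle(a)
    a = a + (a - 38)
    k = i
    return k

k = k + 8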